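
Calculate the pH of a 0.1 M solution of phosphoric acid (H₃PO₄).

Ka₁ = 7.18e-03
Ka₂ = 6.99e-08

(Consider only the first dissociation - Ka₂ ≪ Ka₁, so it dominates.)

First dissociation dominates. From Ka₁ = [H⁺][HA⁻]/[H₂A], x² + Ka₁·x − Ka₁·C = 0 with C = 0.1 M and Ka₁ = 7.18e-03. Solving: [H⁺] = (−Ka₁ + √(Ka₁² + 4·Ka₁·C)) / 2 = 2.3445e-02 M. pH = -log(2.3445e-02) = 1.63.

pH = 1.63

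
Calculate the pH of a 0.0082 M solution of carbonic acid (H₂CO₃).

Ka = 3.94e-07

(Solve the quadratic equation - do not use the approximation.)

x² + Ka×x - Ka×C = 0. Using quadratic formula: [H⁺] = 5.6643e-05

pH = 4.25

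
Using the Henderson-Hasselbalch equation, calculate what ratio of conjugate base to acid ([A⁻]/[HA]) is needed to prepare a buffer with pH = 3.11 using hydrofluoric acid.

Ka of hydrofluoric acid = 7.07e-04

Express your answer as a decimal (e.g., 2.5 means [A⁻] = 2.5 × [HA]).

pKa = -log(7.07e-04) = 3.1506. pH = pKa + log([A⁻]/[HA]), so log([A⁻]/[HA]) = pH − pKa = 3.11 − 3.1506 = -0.0406. [A⁻]/[HA] = 10^(-0.0406) = 0.911

[A⁻]/[HA] = 0.911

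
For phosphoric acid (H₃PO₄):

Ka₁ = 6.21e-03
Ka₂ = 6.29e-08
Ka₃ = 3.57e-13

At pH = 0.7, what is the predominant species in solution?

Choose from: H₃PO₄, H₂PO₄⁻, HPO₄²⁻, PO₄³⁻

pKa₁ = 2.21, pKa₂ = 7.20, pKa₃ = 12.45. For a polyprotic acid the predominant species crosses at each pKa: below pKa_n the protonated form dominates, above it the deprotonated form does. At pH = 0.7, the predominant species is H₃PO₄.

H₃PO₄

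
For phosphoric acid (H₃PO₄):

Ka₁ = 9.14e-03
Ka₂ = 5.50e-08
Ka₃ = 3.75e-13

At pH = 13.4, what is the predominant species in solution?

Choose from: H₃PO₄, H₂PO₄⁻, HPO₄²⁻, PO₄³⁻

pKa₁ = 2.04, pKa₂ = 7.26, pKa₃ = 12.43. For a polyprotic acid the predominant species crosses at each pKa: below pKa_n the protonated form dominates, above it the deprotonated form does. At pH = 13.4, the predominant species is PO₄³⁻.

PO₄³⁻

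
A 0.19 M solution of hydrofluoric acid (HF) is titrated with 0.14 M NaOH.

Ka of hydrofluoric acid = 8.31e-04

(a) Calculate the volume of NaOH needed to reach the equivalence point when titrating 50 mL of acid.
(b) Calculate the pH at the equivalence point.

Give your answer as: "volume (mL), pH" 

moles acid = 0.19 × 50/1000 = 0.0095 mol; V_base = moles/0.14 × 1000 = 67.9 mL. At equivalence only the conjugate base is present: [A⁻] = 0.0095/0.118 = 8.0606e-02 M. Kb = Kw/Ka = 1.20e-11; [OH⁻] = √(Kb × [A⁻]) = 9.8488e-07; pOH = 6.01; pH = 14 - pOH = 7.99.

V = 67.9 mL, pH = 7.99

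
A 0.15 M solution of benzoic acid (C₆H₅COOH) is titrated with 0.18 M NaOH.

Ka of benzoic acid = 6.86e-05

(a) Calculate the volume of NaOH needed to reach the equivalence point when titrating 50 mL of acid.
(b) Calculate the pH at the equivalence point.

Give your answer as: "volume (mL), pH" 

moles acid = 0.15 × 50/1000 = 0.0075 mol; V_base = moles/0.18 × 1000 = 41.7 mL. At equivalence only the conjugate base is present: [A⁻] = 0.0075/0.092 = 8.1818e-02 M. Kb = Kw/Ka = 1.46e-10; [OH⁻] = √(Kb × [A⁻]) = 3.4535e-06; pOH = 5.46; pH = 14 - pOH = 8.54.

V = 41.7 mL, pH = 8.54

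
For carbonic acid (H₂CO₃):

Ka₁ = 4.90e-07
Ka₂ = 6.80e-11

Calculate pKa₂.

pKa₂ = -log(Ka₂) = -log(6.80e-11) = 10.17.

pK_{a2} = 10.17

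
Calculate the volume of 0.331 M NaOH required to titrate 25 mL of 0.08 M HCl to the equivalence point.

At equivalence: moles acid = moles base. moles HCl = 0.08 × 25/1000 = 0.002 mol. V_base = moles / 0.331 × 1000 = 6.0 mL.

V_{base} = 6.0 mL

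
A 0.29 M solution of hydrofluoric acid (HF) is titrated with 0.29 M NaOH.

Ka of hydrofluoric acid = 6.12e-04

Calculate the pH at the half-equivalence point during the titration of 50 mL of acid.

At half-equivalence [HA] = [A⁻], so Henderson-Hasselbalch gives pH = pKa = -log(6.12e-04) = 3.21.

pH = pKa = 3.21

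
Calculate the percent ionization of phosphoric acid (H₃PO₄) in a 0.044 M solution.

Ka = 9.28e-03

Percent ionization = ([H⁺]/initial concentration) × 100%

Using Ka equilibrium: x² + Ka×x - Ka×C = 0. Solving: [H⁺] = 1.6093e-02. Percent = (1.6093e-02/0.044) × 100

Percent ionization = 36.6%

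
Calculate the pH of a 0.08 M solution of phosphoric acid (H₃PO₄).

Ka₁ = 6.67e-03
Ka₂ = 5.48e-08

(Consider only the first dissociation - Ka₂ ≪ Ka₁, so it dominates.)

First dissociation dominates. From Ka₁ = [H⁺][HA⁻]/[H₂A], x² + Ka₁·x − Ka₁·C = 0 with C = 0.08 M and Ka₁ = 6.67e-03. Solving: [H⁺] = (−Ka₁ + √(Ka₁² + 4·Ka₁·C)) / 2 = 2.0004e-02 M. pH = -log(2.0004e-02) = 1.70.

pH = 1.70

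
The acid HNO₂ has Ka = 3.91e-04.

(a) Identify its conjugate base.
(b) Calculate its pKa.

(a) The conjugate base is formed by removing one H⁺ from HNO₂, giving NO₂⁻. (b) pKa = -log(Ka) = -log(3.91e-04) = 3.41.

Conjugate base: NO₂⁻; pK_a = 3.41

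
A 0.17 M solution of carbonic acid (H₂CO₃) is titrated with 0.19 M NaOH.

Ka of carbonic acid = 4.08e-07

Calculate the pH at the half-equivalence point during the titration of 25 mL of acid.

At half-equivalence [HA] = [A⁻], so Henderson-Hasselbalch gives pH = pKa = -log(4.08e-07) = 6.39.

pH = pKa = 6.39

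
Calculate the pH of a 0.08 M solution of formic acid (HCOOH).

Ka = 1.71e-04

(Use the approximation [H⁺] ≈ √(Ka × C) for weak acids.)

[H⁺] = √(Ka × C) = √(1.71e-04 × 0.08) = 3.6986e-03. pH = -log(3.6986e-03)

pH = 2.43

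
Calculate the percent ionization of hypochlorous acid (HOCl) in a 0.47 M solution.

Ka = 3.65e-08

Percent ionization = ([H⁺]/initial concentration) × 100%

Using Ka equilibrium: x² + Ka×x - Ka×C = 0. Solving: [H⁺] = 1.3096e-04. Percent = (1.3096e-04/0.47) × 100

Percent ionization = 0.0279%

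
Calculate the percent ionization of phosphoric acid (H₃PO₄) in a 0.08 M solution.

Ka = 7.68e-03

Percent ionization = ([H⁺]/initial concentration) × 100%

Using Ka equilibrium: x² + Ka×x - Ka×C = 0. Solving: [H⁺] = 2.1243e-02. Percent = (2.1243e-02/0.08) × 100

Percent ionization = 26.6%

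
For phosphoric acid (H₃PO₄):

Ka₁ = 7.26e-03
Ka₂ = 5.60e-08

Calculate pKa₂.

pKa₂ = -log(Ka₂) = -log(5.60e-08) = 7.25.

pK_{a2} = 7.25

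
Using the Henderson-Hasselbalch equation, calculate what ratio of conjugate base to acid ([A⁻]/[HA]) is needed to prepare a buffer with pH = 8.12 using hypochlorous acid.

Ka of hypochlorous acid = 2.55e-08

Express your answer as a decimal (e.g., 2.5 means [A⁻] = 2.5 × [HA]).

pKa = -log(2.55e-08) = 7.5935. pH = pKa + log([A⁻]/[HA]), so log([A⁻]/[HA]) = pH − pKa = 8.12 − 7.5935 = 0.5265. [A⁻]/[HA] = 10^(0.5265) = 3.36

[A⁻]/[HA] = 3.36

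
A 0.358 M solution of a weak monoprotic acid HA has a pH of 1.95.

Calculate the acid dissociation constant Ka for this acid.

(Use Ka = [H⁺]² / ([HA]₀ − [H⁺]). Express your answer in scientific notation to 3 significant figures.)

[H⁺] = 10^(−pH) = 10^(−1.95) = 1.122e-02 M. For HA ⇌ H⁺ + A⁻, Ka = [H⁺][A⁻]/[HA] = [H⁺]² / ([HA]₀ − [H⁺]) = (1.122e-02)² / (0.358 − 1.122e-02) = 3.63e-04.

K_a = 3.63e-04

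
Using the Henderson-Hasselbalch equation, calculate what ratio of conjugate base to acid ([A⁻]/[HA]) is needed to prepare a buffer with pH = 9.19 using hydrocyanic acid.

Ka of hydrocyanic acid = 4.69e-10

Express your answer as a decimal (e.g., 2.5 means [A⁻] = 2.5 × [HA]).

pKa = -log(4.69e-10) = 9.3288. pH = pKa + log([A⁻]/[HA]), so log([A⁻]/[HA]) = pH − pKa = 9.19 − 9.3288 = -0.1388. [A⁻]/[HA] = 10^(-0.1388) = 0.726

[A⁻]/[HA] = 0.726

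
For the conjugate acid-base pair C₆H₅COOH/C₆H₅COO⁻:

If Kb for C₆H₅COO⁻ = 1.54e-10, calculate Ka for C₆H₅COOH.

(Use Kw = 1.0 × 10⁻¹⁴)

For a conjugate pair Ka × Kb = Kw, so Ka = Kw/Kb = 1.0 × 10⁻¹⁴ / 1.54e-10 = 6.49e-05.

K_a = 6.49e-05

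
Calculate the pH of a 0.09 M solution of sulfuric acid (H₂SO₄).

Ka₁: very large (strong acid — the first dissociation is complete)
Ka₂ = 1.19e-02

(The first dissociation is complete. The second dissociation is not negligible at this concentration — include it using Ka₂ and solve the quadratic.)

First dissociation is complete: [H⁺]₀ = [HSO₄⁻]₀ = C = 0.09 M. Second dissociation HSO₄⁻ ⇌ H⁺ + SO₄²⁻: let x = [SO₄²⁻]. Ka₂ = (C + x)·x / (C − x) = 1.19e-02 → x² + (C + Ka₂)·x − Ka₂·C = 0 → x² + 0.10190·x − 1.071e-03 = 0. x = (−0.10190 + √(0.10190² + 4 × 1.071e-03)) / 2 = 9.6050e-03 M. [H⁺] = C + x = 0.09 + 9.6050e-03 = 9.9605e-02 M. pH = -log(9.9605e-02) = 1.00.

pH = 1.00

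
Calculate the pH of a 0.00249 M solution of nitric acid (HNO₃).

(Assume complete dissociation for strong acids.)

[H⁺] = 0.00249 M for strong acid. pH = -log[H⁺] = -log(0.00249)

pH = 2.60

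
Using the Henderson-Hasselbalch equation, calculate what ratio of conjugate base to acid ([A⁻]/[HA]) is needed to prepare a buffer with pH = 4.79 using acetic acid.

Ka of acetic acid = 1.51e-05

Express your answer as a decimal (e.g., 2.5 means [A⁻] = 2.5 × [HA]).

pKa = -log(1.51e-05) = 4.8210. pH = pKa + log([A⁻]/[HA]), so log([A⁻]/[HA]) = pH − pKa = 4.79 − 4.8210 = -0.0310. [A⁻]/[HA] = 10^(-0.0310) = 0.931

[A⁻]/[HA] = 0.931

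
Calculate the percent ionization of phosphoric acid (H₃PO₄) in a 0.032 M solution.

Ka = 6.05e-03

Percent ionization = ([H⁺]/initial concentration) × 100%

Using Ka equilibrium: x² + Ka×x - Ka×C = 0. Solving: [H⁺] = 1.1214e-02. Percent = (1.1214e-02/0.032) × 100

Percent ionization = 35%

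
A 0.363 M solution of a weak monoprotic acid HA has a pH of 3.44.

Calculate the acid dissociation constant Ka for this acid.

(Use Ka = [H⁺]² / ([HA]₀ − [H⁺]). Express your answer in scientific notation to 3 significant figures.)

[H⁺] = 10^(−pH) = 10^(−3.44) = 3.631e-04 M. For HA ⇌ H⁺ + A⁻, Ka = [H⁺][A⁻]/[HA] = [H⁺]² / ([HA]₀ − [H⁺]) = (3.631e-04)² / (0.363 − 3.631e-04) = 3.64e-07.

K_a = 3.64e-07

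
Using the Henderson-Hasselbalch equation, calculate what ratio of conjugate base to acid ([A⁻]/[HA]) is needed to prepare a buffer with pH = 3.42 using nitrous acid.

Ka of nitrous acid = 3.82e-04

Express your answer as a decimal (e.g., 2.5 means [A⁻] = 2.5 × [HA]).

pKa = -log(3.82e-04) = 3.4179. pH = pKa + log([A⁻]/[HA]), so log([A⁻]/[HA]) = pH − pKa = 3.42 − 3.4179 = 0.0021. [A⁻]/[HA] = 10^(0.0021) = 1.00

[A⁻]/[HA] = 1.00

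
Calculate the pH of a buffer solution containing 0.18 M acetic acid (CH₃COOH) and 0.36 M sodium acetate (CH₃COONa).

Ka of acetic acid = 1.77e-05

pKa = -log(1.77e-05) = 4.75. pH = pKa + log([A⁻]/[HA]) = 4.75 + log(0.36/0.18)

pH = 5.05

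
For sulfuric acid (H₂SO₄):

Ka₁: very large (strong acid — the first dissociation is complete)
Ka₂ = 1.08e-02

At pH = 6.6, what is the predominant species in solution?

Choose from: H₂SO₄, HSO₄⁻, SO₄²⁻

The first dissociation is complete, so H₂SO₄ itself is never the predominant species in water; pKa₂ = -log(1.08e-02) = 1.97. For a polyprotic acid the predominant species crosses at each pKa: below pKa_n the protonated form dominates, above it the deprotonated form does. At pH = 6.6, the predominant species is SO₄²⁻.

SO₄²⁻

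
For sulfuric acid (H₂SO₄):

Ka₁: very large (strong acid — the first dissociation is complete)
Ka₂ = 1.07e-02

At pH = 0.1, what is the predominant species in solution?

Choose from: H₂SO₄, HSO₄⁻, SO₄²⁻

The first dissociation is complete, so H₂SO₄ itself is never the predominant species in water; pKa₂ = -log(1.07e-02) = 1.97. For a polyprotic acid the predominant species crosses at each pKa: below pKa_n the protonated form dominates, above it the deprotonated form does. At pH = 0.1, the predominant species is HSO₄⁻.

HSO₄⁻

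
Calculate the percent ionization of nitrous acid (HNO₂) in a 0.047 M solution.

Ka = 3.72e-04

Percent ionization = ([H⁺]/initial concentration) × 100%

Using Ka equilibrium: x² + Ka×x - Ka×C = 0. Solving: [H⁺] = 3.9995e-03. Percent = (3.9995e-03/0.047) × 100

Percent ionization = 8.51%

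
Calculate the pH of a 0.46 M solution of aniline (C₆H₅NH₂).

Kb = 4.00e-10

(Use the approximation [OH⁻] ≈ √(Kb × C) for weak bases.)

[OH⁻] = √(Kb × C) = √(4.00e-10 × 0.46) = 1.3565e-05. pOH = 4.87, pH = 14 - pOH

pH = 9.13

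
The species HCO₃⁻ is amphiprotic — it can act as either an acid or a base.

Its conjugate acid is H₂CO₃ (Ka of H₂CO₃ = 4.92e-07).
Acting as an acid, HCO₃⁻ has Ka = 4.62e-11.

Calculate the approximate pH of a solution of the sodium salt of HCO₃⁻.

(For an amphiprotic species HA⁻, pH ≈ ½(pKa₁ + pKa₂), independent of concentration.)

pKa₁ = -log(4.92e-07) = 6.31; pKa₂ = -log(4.62e-11) = 10.34. For an amphiprotic species, pH ≈ ½(pKa₁ + pKa₂) = ½(6.31 + 10.34) = 8.32.

pH = 8.32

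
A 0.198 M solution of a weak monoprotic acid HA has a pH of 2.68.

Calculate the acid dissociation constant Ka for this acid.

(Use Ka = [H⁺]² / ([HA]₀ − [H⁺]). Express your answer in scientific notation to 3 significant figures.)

[H⁺] = 10^(−pH) = 10^(−2.68) = 2.089e-03 M. For HA ⇌ H⁺ + A⁻, Ka = [H⁺][A⁻]/[HA] = [H⁺]² / ([HA]₀ − [H⁺]) = (2.089e-03)² / (0.198 − 2.089e-03) = 2.23e-05.

K_a = 2.23e-05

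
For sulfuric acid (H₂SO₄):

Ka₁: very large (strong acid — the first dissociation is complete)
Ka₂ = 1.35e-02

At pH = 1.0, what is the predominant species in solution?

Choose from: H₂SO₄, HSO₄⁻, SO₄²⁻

The first dissociation is complete, so H₂SO₄ itself is never the predominant species in water; pKa₂ = -log(1.35e-02) = 1.87. For a polyprotic acid the predominant species crosses at each pKa: below pKa_n the protonated form dominates, above it the deprotonated form does. At pH = 1.0, the predominant species is HSO₄⁻.

HSO₄⁻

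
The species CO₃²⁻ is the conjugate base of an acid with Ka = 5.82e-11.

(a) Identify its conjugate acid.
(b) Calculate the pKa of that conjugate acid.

(a) The conjugate acid is formed by adding one H⁺ to CO₃²⁻, giving HCO₃⁻. (b) pKa = -log(Ka) = -log(5.82e-11) = 10.24.

Conjugate acid: HCO₃⁻; pK_a = 10.24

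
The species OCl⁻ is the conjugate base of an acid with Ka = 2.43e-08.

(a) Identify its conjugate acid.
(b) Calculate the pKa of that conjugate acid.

(a) The conjugate acid is formed by adding one H⁺ to OCl⁻, giving HOCl. (b) pKa = -log(Ka) = -log(2.43e-08) = 7.61.

Conjugate acid: HOCl; pK_a = 7.61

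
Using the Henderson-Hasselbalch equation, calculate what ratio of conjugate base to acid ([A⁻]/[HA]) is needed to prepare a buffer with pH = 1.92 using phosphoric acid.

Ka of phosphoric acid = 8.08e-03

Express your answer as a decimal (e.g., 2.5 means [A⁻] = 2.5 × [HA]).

pKa = -log(8.08e-03) = 2.0926. pH = pKa + log([A⁻]/[HA]), so log([A⁻]/[HA]) = pH − pKa = 1.92 − 2.0926 = -0.1726. [A⁻]/[HA] = 10^(-0.1726) = 0.672

[A⁻]/[HA] = 0.672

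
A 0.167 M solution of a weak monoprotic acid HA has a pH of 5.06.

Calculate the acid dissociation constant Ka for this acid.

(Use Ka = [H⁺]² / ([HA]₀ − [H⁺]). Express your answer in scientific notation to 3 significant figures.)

[H⁺] = 10^(−pH) = 10^(−5.06) = 8.710e-06 M. For HA ⇌ H⁺ + A⁻, Ka = [H⁺][A⁻]/[HA] = [H⁺]² / ([HA]₀ − [H⁺]) = (8.710e-06)² / (0.167 − 8.710e-06) = 4.54e-10.

K_a = 4.54e-10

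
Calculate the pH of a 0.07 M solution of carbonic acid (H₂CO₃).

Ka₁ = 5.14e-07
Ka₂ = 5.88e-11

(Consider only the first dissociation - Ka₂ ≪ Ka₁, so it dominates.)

First dissociation dominates. From Ka₁ = [H⁺][HA⁻]/[H₂A], x² + Ka₁·x − Ka₁·C = 0 with C = 0.07 M and Ka₁ = 5.14e-07. Solving: [H⁺] = (−Ka₁ + √(Ka₁² + 4·Ka₁·C)) / 2 = 1.8943e-04 M. pH = -log(1.8943e-04) = 3.72.

pH = 3.72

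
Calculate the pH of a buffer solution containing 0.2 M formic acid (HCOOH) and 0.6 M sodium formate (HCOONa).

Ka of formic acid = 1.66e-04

pKa = -log(1.66e-04) = 3.78. pH = pKa + log([A⁻]/[HA]) = 3.78 + log(0.6/0.2)

pH = 4.26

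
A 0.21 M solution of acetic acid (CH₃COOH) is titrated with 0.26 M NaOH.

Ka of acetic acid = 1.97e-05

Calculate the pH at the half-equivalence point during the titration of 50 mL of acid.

At half-equivalence [HA] = [A⁻], so Henderson-Hasselbalch gives pH = pKa = -log(1.97e-05) = 4.71.

pH = pKa = 4.71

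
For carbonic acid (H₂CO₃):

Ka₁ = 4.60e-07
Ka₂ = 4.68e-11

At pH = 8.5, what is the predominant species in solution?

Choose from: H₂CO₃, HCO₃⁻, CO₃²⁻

pKa₁ = 6.34, pKa₂ = 10.33. For a polyprotic acid the predominant species crosses at each pKa: below pKa_n the protonated form dominates, above it the deprotonated form does. At pH = 8.5, the predominant species is HCO₃⁻.

HCO₃⁻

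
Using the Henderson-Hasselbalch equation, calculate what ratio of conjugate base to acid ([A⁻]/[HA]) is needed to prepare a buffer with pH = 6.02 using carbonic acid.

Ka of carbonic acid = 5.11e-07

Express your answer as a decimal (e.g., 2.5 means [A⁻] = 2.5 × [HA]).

pKa = -log(5.11e-07) = 6.2916. pH = pKa + log([A⁻]/[HA]), so log([A⁻]/[HA]) = pH − pKa = 6.02 − 6.2916 = -0.2716. [A⁻]/[HA] = 10^(-0.2716) = 0.535

[A⁻]/[HA] = 0.535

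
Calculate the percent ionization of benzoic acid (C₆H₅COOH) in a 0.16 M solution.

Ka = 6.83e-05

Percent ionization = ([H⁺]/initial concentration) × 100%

Using Ka equilibrium: x² + Ka×x - Ka×C = 0. Solving: [H⁺] = 3.2718e-03. Percent = (3.2718e-03/0.16) × 100

Percent ionization = 2.04%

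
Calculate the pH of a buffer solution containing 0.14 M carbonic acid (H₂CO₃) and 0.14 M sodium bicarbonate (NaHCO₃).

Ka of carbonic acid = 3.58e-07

pKa = -log(3.58e-07) = 6.45. pH = pKa + log([A⁻]/[HA]) = 6.45 + log(0.14/0.14)

pH = 6.45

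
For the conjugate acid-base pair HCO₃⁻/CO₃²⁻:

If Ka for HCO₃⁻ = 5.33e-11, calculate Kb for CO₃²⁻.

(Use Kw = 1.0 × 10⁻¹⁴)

For a conjugate pair Ka × Kb = Kw, so Kb = Kw/Ka = 1.0 × 10⁻¹⁴ / 5.33e-11 = 1.88e-04.

K_b = 1.88e-04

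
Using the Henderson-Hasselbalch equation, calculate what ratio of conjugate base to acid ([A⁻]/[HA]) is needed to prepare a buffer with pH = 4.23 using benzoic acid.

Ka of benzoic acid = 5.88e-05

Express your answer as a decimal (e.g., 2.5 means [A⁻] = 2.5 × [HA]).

pKa = -log(5.88e-05) = 4.2306. pH = pKa + log([A⁻]/[HA]), so log([A⁻]/[HA]) = pH − pKa = 4.23 − 4.2306 = -0.0006. [A⁻]/[HA] = 10^(-0.0006) = 0.999

[A⁻]/[HA] = 0.999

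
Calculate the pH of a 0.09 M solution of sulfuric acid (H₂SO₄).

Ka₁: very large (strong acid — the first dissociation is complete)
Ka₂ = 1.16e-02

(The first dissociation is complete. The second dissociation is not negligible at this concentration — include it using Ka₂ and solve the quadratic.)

First dissociation is complete: [H⁺]₀ = [HSO₄⁻]₀ = C = 0.09 M. Second dissociation HSO₄⁻ ⇌ H⁺ + SO₄²⁻: let x = [SO₄²⁻]. Ka₂ = (C + x)·x / (C − x) = 1.16e-02 → x² + (C + Ka₂)·x − Ka₂·C = 0 → x² + 0.10160·x − 1.044e-03 = 0. x = (−0.10160 + √(0.10160² + 4 × 1.044e-03)) / 2 = 9.4050e-03 M. [H⁺] = C + x = 0.09 + 9.4050e-03 = 9.9405e-02 M. pH = -log(9.9405e-02) = 1.00.

pH = 1.00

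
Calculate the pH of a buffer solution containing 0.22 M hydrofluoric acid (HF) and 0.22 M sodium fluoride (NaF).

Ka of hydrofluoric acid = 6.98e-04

pKa = -log(6.98e-04) = 3.16. pH = pKa + log([A⁻]/[HA]) = 3.16 + log(0.22/0.22)

pH = 3.16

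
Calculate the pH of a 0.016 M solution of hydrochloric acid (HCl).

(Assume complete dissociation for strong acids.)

[H⁺] = 0.016 M for strong acid. pH = -log[H⁺] = -log(0.016)

pH = 1.80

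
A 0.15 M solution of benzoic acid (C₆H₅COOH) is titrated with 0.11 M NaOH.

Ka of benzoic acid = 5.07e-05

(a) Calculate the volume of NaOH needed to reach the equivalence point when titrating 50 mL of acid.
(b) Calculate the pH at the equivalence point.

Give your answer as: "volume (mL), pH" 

moles acid = 0.15 × 50/1000 = 0.0075 mol; V_base = moles/0.11 × 1000 = 68.2 mL. At equivalence only the conjugate base is present: [A⁻] = 0.0075/0.118 = 6.3462e-02 M. Kb = Kw/Ka = 1.97e-10; [OH⁻] = √(Kb × [A⁻]) = 3.5379e-06; pOH = 5.45; pH = 14 - pOH = 8.55.

V = 68.2 mL, pH = 8.55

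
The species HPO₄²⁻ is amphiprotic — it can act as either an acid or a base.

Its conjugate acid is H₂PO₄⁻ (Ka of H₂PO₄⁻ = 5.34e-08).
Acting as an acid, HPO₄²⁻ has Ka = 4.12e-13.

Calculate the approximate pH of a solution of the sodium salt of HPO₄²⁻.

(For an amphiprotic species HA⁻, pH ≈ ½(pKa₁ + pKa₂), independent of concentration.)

pKa₁ = -log(5.34e-08) = 7.27; pKa₂ = -log(4.12e-13) = 12.39. For an amphiprotic species, pH ≈ ½(pKa₁ + pKa₂) = ½(7.27 + 12.39) = 9.83.

pH = 9.83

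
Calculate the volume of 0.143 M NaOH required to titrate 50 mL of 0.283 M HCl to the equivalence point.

At equivalence: moles acid = moles base. moles HCl = 0.283 × 50/1000 = 0.01415 mol. V_base = moles / 0.143 × 1000 = 99.0 mL.

V_{base} = 99.0 mL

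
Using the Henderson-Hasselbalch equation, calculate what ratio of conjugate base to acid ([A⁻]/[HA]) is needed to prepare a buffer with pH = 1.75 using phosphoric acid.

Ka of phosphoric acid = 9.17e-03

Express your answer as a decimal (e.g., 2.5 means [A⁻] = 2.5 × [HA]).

pKa = -log(9.17e-03) = 2.0376. pH = pKa + log([A⁻]/[HA]), so log([A⁻]/[HA]) = pH − pKa = 1.75 − 2.0376 = -0.2876. [A⁻]/[HA] = 10^(-0.2876) = 0.516

[A⁻]/[HA] = 0.516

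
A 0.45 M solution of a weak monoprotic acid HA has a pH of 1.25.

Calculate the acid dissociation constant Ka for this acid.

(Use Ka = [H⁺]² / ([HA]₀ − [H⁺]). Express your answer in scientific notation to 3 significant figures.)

[H⁺] = 10^(−pH) = 10^(−1.25) = 5.623e-02 M. For HA ⇌ H⁺ + A⁻, Ka = [H⁺][A⁻]/[HA] = [H⁺]² / ([HA]₀ − [H⁺]) = (5.623e-02)² / (0.45 − 5.623e-02) = 8.03e-03.

K_a = 8.03e-03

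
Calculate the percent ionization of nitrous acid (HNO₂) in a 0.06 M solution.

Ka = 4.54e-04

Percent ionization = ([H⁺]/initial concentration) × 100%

Using Ka equilibrium: x² + Ka×x - Ka×C = 0. Solving: [H⁺] = 4.9971e-03. Percent = (4.9971e-03/0.06) × 100

Percent ionization = 8.33%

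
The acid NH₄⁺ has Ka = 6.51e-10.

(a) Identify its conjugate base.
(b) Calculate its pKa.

(a) The conjugate base is formed by removing one H⁺ from NH₄⁺, giving NH₃. (b) pKa = -log(Ka) = -log(6.51e-10) = 9.19.

Conjugate base: NH₃; pK_a = 9.19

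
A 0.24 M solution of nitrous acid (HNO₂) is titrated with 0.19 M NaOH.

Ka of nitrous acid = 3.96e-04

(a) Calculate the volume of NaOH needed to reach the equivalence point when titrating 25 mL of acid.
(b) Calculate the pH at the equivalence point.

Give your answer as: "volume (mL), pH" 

moles acid = 0.24 × 25/1000 = 0.006 mol; V_base = moles/0.19 × 1000 = 31.6 mL. At equivalence only the conjugate base is present: [A⁻] = 0.006/0.057 = 1.0605e-01 M. Kb = Kw/Ka = 2.53e-11; [OH⁻] = √(Kb × [A⁻]) = 1.6364e-06; pOH = 5.79; pH = 14 - pOH = 8.21.

V = 31.6 mL, pH = 8.21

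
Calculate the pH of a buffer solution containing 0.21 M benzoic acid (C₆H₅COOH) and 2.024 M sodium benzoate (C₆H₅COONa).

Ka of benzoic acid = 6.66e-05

pKa = -log(6.66e-05) = 4.18. pH = pKa + log([A⁻]/[HA]) = 4.18 + log(2.024/0.21)

pH = 5.16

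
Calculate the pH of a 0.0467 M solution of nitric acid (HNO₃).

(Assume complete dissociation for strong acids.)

[H⁺] = 0.0467 M for strong acid. pH = -log[H⁺] = -log(0.0467)

pH = 1.33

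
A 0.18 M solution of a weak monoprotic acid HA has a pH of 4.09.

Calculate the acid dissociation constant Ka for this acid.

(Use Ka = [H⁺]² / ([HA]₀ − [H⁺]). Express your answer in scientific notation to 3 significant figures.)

[H⁺] = 10^(−pH) = 10^(−4.09) = 8.128e-05 M. For HA ⇌ H⁺ + A⁻, Ka = [H⁺][A⁻]/[HA] = [H⁺]² / ([HA]₀ − [H⁺]) = (8.128e-05)² / (0.18 − 8.128e-05) = 3.67e-08.

K_a = 3.67e-08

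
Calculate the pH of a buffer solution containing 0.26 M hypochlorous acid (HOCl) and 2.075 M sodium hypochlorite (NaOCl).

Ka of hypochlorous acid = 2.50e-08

pKa = -log(2.50e-08) = 7.60. pH = pKa + log([A⁻]/[HA]) = 7.60 + log(2.075/0.26)

pH = 8.50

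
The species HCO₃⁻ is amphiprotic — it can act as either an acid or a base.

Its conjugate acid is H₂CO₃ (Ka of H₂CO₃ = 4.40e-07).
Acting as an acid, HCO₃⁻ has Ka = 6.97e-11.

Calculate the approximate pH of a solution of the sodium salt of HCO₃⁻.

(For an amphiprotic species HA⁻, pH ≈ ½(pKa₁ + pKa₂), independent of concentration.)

pKa₁ = -log(4.40e-07) = 6.36; pKa₂ = -log(6.97e-11) = 10.16. For an amphiprotic species, pH ≈ ½(pKa₁ + pKa₂) = ½(6.36 + 10.16) = 8.26.

pH = 8.26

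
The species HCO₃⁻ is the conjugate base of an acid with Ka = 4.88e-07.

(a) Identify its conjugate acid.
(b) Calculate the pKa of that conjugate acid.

(a) The conjugate acid is formed by adding one H⁺ to HCO₃⁻, giving H₂CO₃. (b) pKa = -log(Ka) = -log(4.88e-07) = 6.31.

Conjugate acid: H₂CO₃; pK_a = 6.31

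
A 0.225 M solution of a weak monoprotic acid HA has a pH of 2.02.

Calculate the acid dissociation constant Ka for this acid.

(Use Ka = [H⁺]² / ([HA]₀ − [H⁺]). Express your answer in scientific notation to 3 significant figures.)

[H⁺] = 10^(−pH) = 10^(−2.02) = 9.550e-03 M. For HA ⇌ H⁺ + A⁻, Ka = [H⁺][A⁻]/[HA] = [H⁺]² / ([HA]₀ − [H⁺]) = (9.550e-03)² / (0.225 − 9.550e-03) = 4.23e-04.

K_a = 4.23e-04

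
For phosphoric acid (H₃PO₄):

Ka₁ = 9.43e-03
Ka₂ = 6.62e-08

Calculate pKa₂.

pKa₂ = -log(Ka₂) = -log(6.62e-08) = 7.18.

pK_{a2} = 7.18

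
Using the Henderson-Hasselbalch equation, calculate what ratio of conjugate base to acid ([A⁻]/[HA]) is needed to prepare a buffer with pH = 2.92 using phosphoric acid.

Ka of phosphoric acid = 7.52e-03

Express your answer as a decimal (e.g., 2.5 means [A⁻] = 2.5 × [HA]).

pKa = -log(7.52e-03) = 2.1238. pH = pKa + log([A⁻]/[HA]), so log([A⁻]/[HA]) = pH − pKa = 2.92 − 2.1238 = 0.7962. [A⁻]/[HA] = 10^(0.7962) = 6.25

[A⁻]/[HA] = 6.25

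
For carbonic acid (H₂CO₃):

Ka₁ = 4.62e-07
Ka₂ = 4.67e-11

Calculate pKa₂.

pKa₂ = -log(Ka₂) = -log(4.67e-11) = 10.33.

pK_{a2} = 10.33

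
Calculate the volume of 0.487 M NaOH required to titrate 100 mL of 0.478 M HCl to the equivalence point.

At equivalence: moles acid = moles base. moles HCl = 0.478 × 100/1000 = 0.0478 mol. V_base = moles / 0.487 × 1000 = 98.2 mL.

V_{base} = 98.2 mL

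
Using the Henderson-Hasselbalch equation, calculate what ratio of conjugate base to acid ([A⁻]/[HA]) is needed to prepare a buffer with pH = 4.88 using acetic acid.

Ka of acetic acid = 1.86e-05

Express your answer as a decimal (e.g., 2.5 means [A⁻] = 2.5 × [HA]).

pKa = -log(1.86e-05) = 4.7305. pH = pKa + log([A⁻]/[HA]), so log([A⁻]/[HA]) = pH − pKa = 4.88 − 4.7305 = 0.1495. [A⁻]/[HA] = 10^(0.1495) = 1.41

[A⁻]/[HA] = 1.41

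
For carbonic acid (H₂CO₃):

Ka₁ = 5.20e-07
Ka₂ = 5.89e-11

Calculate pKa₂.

pKa₂ = -log(Ka₂) = -log(5.89e-11) = 10.23.

pK_{a2} = 10.23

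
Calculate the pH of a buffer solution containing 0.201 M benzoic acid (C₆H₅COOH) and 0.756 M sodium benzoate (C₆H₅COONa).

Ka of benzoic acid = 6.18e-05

pKa = -log(6.18e-05) = 4.21. pH = pKa + log([A⁻]/[HA]) = 4.21 + log(0.756/0.201)

pH = 4.78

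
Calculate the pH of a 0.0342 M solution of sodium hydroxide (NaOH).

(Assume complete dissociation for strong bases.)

[OH⁻] = 0.0342 M for strong base. pOH = -log[OH⁻] = 1.47, pH = 14 - pOH

pH = 12.53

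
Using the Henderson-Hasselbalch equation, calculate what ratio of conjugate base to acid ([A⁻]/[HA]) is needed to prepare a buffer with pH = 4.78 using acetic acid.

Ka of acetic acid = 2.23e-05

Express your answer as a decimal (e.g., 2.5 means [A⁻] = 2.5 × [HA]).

pKa = -log(2.23e-05) = 4.6517. pH = pKa + log([A⁻]/[HA]), so log([A⁻]/[HA]) = pH − pKa = 4.78 − 4.6517 = 0.1283. [A⁻]/[HA] = 10^(0.1283) = 1.34

[A⁻]/[HA] = 1.34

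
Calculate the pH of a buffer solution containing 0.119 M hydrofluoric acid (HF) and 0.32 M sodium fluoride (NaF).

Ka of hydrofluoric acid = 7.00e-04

pKa = -log(7.00e-04) = 3.15. pH = pKa + log([A⁻]/[HA]) = 3.15 + log(0.32/0.119)

pH = 3.58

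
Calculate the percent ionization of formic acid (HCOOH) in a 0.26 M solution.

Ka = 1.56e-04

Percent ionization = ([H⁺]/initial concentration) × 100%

Using Ka equilibrium: x² + Ka×x - Ka×C = 0. Solving: [H⁺] = 6.2912e-03. Percent = (6.2912e-03/0.26) × 100

Percent ionization = 2.42%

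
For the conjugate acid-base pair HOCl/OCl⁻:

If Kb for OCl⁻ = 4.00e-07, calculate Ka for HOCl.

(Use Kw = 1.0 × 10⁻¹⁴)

For a conjugate pair Ka × Kb = Kw, so Ka = Kw/Kb = 1.0 × 10⁻¹⁴ / 4.00e-07 = 2.50e-08.

K_a = 2.50e-08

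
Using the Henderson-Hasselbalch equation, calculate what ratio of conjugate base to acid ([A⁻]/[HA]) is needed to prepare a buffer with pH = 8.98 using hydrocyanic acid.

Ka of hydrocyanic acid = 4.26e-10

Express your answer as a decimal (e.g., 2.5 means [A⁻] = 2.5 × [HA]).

pKa = -log(4.26e-10) = 9.3706. pH = pKa + log([A⁻]/[HA]), so log([A⁻]/[HA]) = pH − pKa = 8.98 − 9.3706 = -0.3906. [A⁻]/[HA] = 10^(-0.3906) = 0.407

[A⁻]/[HA] = 0.407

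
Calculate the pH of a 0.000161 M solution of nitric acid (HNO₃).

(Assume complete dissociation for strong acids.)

[H⁺] = 0.000161 M for strong acid. pH = -log[H⁺] = -log(0.000161)

pH = 3.79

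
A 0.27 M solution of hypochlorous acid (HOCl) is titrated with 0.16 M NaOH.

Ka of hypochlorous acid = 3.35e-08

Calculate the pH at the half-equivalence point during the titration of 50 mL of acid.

At half-equivalence [HA] = [A⁻], so Henderson-Hasselbalch gives pH = pKa = -log(3.35e-08) = 7.47.

pH = pKa = 7.47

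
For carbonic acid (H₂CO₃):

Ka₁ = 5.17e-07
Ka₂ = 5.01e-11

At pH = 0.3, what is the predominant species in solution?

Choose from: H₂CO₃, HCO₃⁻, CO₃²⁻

pKa₁ = 6.29, pKa₂ = 10.30. For a polyprotic acid the predominant species crosses at each pKa: below pKa_n the protonated form dominates, above it the deprotonated form does. At pH = 0.3, the predominant species is H₂CO₃.

H₂CO₃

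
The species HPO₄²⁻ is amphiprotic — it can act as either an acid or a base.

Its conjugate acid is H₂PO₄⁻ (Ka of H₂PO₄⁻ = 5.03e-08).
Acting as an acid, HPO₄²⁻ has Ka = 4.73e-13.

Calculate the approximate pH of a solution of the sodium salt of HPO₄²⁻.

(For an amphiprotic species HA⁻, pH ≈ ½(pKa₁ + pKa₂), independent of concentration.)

pKa₁ = -log(5.03e-08) = 7.30; pKa₂ = -log(4.73e-13) = 12.33. For an amphiprotic species, pH ≈ ½(pKa₁ + pKa₂) = ½(7.30 + 12.33) = 9.81.

pH = 9.81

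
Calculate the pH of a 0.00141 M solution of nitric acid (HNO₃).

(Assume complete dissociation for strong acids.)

[H⁺] = 0.00141 M for strong acid. pH = -log[H⁺] = -log(0.00141)

pH = 2.85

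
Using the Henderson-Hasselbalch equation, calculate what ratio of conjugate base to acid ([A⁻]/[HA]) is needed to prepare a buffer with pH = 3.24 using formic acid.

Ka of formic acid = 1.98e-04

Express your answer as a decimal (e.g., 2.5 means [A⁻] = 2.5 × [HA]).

pKa = -log(1.98e-04) = 3.7033. pH = pKa + log([A⁻]/[HA]), so log([A⁻]/[HA]) = pH − pKa = 3.24 − 3.7033 = -0.4633. [A⁻]/[HA] = 10^(-0.4633) = 0.344

[A⁻]/[HA] = 0.344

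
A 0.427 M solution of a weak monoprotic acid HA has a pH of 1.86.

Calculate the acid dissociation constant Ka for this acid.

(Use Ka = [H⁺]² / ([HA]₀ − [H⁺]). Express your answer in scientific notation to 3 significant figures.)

[H⁺] = 10^(−pH) = 10^(−1.86) = 1.380e-02 M. For HA ⇌ H⁺ + A⁻, Ka = [H⁺][A⁻]/[HA] = [H⁺]² / ([HA]₀ − [H⁺]) = (1.380e-02)² / (0.427 − 1.380e-02) = 4.61e-04.

K_a = 4.61e-04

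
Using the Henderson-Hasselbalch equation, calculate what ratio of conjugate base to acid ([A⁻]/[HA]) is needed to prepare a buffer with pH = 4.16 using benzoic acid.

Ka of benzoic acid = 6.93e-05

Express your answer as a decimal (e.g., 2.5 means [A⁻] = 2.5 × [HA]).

pKa = -log(6.93e-05) = 4.1593. pH = pKa + log([A⁻]/[HA]), so log([A⁻]/[HA]) = pH − pKa = 4.16 − 4.1593 = 0.0007. [A⁻]/[HA] = 10^(0.0007) = 1.00

[A⁻]/[HA] = 1.00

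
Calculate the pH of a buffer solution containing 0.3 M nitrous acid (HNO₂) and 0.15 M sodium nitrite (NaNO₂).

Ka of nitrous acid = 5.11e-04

pKa = -log(5.11e-04) = 3.29. pH = pKa + log([A⁻]/[HA]) = 3.29 + log(0.15/0.3)

pH = 2.99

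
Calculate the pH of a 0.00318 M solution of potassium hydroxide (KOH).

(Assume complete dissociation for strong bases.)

[OH⁻] = 0.00318 M for strong base. pOH = -log[OH⁻] = 2.50, pH = 14 - pOH

pH = 11.50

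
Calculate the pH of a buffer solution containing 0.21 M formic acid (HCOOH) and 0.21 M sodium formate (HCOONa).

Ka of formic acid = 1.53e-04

pKa = -log(1.53e-04) = 3.82. pH = pKa + log([A⁻]/[HA]) = 3.82 + log(0.21/0.21)

pH = 3.82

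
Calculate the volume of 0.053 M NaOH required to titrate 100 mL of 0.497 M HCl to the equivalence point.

At equivalence: moles acid = moles base. moles HCl = 0.497 × 100/1000 = 0.0497 mol. V_base = moles / 0.053 × 1000 = 937.7 mL.

V_{base} = 937.7 mL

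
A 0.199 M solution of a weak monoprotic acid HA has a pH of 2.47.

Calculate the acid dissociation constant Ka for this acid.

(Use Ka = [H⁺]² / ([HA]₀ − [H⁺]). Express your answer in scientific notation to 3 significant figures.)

[H⁺] = 10^(−pH) = 10^(−2.47) = 3.388e-03 M. For HA ⇌ H⁺ + A⁻, Ka = [H⁺][A⁻]/[HA] = [H⁺]² / ([HA]₀ − [H⁺]) = (3.388e-03)² / (0.199 − 3.388e-03) = 5.87e-05.

K_a = 5.87e-05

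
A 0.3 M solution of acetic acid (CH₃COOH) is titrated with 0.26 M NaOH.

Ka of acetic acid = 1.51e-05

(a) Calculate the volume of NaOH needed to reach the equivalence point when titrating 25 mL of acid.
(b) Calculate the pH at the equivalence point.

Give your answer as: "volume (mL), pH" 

moles acid = 0.3 × 25/1000 = 0.0075 mol; V_base = moles/0.26 × 1000 = 28.8 mL. At equivalence only the conjugate base is present: [A⁻] = 0.0075/0.054 = 1.3929e-01 M. Kb = Kw/Ka = 6.62e-10; [OH⁻] = √(Kb × [A⁻]) = 9.6043e-06; pOH = 5.02; pH = 14 - pOH = 8.98.

V = 28.8 mL, pH = 8.98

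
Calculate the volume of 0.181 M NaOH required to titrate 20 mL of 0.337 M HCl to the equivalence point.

At equivalence: moles acid = moles base. moles HCl = 0.337 × 20/1000 = 0.00674 mol. V_base = moles / 0.181 × 1000 = 37.2 mL.

V_{base} = 37.2 mL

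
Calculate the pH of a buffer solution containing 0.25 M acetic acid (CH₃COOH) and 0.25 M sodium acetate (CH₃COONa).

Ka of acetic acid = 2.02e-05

pKa = -log(2.02e-05) = 4.69. pH = pKa + log([A⁻]/[HA]) = 4.69 + log(0.25/0.25)

pH = 4.69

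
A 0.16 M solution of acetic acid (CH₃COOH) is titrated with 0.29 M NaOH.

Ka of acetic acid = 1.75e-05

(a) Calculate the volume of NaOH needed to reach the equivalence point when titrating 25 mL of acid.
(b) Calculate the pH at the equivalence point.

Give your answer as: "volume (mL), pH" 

moles acid = 0.16 × 25/1000 = 0.004 mol; V_base = moles/0.29 × 1000 = 13.8 mL. At equivalence only the conjugate base is present: [A⁻] = 0.004/0.039 = 1.0311e-01 M. Kb = Kw/Ka = 5.71e-10; [OH⁻] = √(Kb × [A⁻]) = 7.6760e-06; pOH = 5.11; pH = 14 - pOH = 8.89.

V = 13.8 mL, pH = 8.89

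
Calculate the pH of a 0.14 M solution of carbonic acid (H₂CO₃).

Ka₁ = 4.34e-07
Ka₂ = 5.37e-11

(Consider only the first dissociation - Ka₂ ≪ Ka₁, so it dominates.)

First dissociation dominates. From Ka₁ = [H⁺][HA⁻]/[H₂A], x² + Ka₁·x − Ka₁·C = 0 with C = 0.14 M and Ka₁ = 4.34e-07. Solving: [H⁺] = (−Ka₁ + √(Ka₁² + 4·Ka₁·C)) / 2 = 2.4628e-04 M. pH = -log(2.4628e-04) = 3.61.

pH = 3.61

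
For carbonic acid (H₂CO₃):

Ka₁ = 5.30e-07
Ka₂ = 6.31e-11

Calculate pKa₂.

pKa₂ = -log(Ka₂) = -log(6.31e-11) = 10.20.

pK_{a2} = 10.20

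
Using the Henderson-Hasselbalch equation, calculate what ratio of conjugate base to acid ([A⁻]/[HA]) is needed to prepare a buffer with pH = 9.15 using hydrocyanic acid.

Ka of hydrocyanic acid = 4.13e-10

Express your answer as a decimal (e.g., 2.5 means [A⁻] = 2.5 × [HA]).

pKa = -log(4.13e-10) = 9.3840. pH = pKa + log([A⁻]/[HA]), so log([A⁻]/[HA]) = pH − pKa = 9.15 − 9.3840 = -0.2340. [A⁻]/[HA] = 10^(-0.2340) = 0.583

[A⁻]/[HA] = 0.583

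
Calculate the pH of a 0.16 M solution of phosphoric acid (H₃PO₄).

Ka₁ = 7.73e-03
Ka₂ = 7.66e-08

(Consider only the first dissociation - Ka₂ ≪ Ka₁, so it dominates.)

First dissociation dominates. From Ka₁ = [H⁺][HA⁻]/[H₂A], x² + Ka₁·x − Ka₁·C = 0 with C = 0.16 M and Ka₁ = 7.73e-03. Solving: [H⁺] = (−Ka₁ + √(Ka₁² + 4·Ka₁·C)) / 2 = 3.1515e-02 M. pH = -log(3.1515e-02) = 1.50.

pH = 1.50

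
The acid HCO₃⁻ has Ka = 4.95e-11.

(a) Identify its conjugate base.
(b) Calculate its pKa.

(a) The conjugate base is formed by removing one H⁺ from HCO₃⁻, giving CO₃²⁻. (b) pKa = -log(Ka) = -log(4.95e-11) = 10.31.

Conjugate base: CO₃²⁻; pK_a = 10.31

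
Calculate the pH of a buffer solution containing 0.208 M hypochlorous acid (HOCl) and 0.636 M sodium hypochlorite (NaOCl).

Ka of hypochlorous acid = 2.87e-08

pKa = -log(2.87e-08) = 7.54. pH = pKa + log([A⁻]/[HA]) = 7.54 + log(0.636/0.208)

pH = 8.03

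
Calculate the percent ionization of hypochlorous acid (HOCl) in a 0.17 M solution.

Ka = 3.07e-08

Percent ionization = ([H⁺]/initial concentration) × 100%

Using Ka equilibrium: x² + Ka×x - Ka×C = 0. Solving: [H⁺] = 7.2227e-05. Percent = (7.2227e-05/0.17) × 100

Percent ionization = 0.0425%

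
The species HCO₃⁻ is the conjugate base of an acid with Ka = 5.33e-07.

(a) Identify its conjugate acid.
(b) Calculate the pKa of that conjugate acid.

(a) The conjugate acid is formed by adding one H⁺ to HCO₃⁻, giving H₂CO₃. (b) pKa = -log(Ka) = -log(5.33e-07) = 6.27.

Conjugate acid: H₂CO₃; pK_a = 6.27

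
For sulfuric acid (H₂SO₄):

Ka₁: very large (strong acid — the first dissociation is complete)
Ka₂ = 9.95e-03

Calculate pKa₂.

pKa₂ = -log(Ka₂) = -log(9.95e-03) = 2.00.

pK_{a2} = 2.00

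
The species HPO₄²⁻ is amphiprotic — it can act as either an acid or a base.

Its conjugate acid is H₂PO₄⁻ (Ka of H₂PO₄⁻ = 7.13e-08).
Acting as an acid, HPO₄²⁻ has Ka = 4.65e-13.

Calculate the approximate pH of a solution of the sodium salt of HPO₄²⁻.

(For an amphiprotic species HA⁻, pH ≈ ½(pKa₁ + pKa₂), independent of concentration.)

pKa₁ = -log(7.13e-08) = 7.15; pKa₂ = -log(4.65e-13) = 12.33. For an amphiprotic species, pH ≈ ½(pKa₁ + pKa₂) = ½(7.15 + 12.33) = 9.74.

pH = 9.74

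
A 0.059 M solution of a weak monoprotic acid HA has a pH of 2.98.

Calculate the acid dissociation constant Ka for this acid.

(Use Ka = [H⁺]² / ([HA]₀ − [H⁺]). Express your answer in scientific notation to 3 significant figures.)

[H⁺] = 10^(−pH) = 10^(−2.98) = 1.047e-03 M. For HA ⇌ H⁺ + A⁻, Ka = [H⁺][A⁻]/[HA] = [H⁺]² / ([HA]₀ − [H⁺]) = (1.047e-03)² / (0.059 − 1.047e-03) = 1.89e-05.

K_a = 1.89e-05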